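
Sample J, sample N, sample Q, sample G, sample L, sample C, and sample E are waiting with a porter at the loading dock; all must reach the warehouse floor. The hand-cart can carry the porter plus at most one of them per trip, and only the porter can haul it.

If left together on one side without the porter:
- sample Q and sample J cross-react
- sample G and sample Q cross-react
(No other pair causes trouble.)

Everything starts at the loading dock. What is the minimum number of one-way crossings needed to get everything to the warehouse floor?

15

Counting alone: the porter can take at most 1 across per trip to the warehouse floor, so moving all 7 needs at least 7 loaded trips out, with a return between consecutive ones — at least 13 crossings.
The safety rule pushes this higher. Following every safe sequence of crossings, the most of the 7 that can be at the warehouse floor as the hand-cart arrives there on crossing 13 is 6 — never all 7.
So no plan with fewer than 15 crossings exists, and this one achieves 15:
1. Porter goes to the warehouse floor with sample Q.
2. Porter goes back to the loading dock alone.
3. Porter goes to the warehouse floor with sample J.
4. Porter goes back to the loading dock with sample Q.
5. Porter goes to the warehouse floor with sample G.
6. Porter goes back to the loading dock alone.
7. Porter goes to the warehouse floor with sample N.
8. Porter goes back to the loading dock alone.
9. Porter goes to the warehouse floor with sample L.
10. Porter goes back to the loading dock alone.
11. Porter goes to the warehouse floor with sample C.
12. Porter goes back to the loading dock alone.
13. Porter goes to the warehouse floor with sample E.
14. Porter goes back to the loading dock alone.
15. Porter goes to the warehouse floor with sample Q.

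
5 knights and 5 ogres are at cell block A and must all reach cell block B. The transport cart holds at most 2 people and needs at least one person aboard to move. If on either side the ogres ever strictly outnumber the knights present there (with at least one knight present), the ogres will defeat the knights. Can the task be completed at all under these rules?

No

Following every safe sequence of crossings from the start, the most of the 10 that can be at cell block B as the transport cart arrives there on crossings 1, 3, 5, 7 is 2, 3, 4, 5 respectively; the best ever achieved is 5 of 10.
From crossing 9 on, no configuration arises that was not already reachable earlier: only 13 distinct safe configurations (who is on which side, and where the transport cart is) can ever be reached, none of them has everyone across, and every continuation just revisits them. They are: 0 knights + 0 ogres across (transport cart back at the start); 0 knights + 1 ogre across (transport cart there); 0 knights + 1 ogre across (transport cart back at the start); 0 knights + 2 ogres across (transport cart there); 0 knights + 2 ogres across (transport cart back at the start); 0 knights + 3 ogres across (transport cart there); 0 knights + 3 ogres across (transport cart back at the start); 0 knights + 4 ogres across (transport cart there); 0 knights + 4 ogres across (transport cart back at the start); 0 knights + 5 ogres across (transport cart there); 1 knight + 1 ogre across (transport cart there); 1 knight + 1 ogre across (transport cart back at the start); 2 knights + 2 ogres across (transport cart there). So no valid plan exists.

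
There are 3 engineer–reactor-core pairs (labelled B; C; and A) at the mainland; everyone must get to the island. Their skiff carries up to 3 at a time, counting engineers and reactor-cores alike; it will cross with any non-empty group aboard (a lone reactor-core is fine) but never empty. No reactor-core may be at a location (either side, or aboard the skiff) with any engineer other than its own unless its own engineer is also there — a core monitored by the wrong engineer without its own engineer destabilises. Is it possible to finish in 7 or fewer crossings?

Yes

Yes — this plan uses 5 crossings (≤ 7):
1. engineer B and reactor-core B cross → the island.
2. engineer B crosses ← the mainland.
3. engineer A, engineer B, and engineer C cross → the island.
4. reactor-core B crosses ← the mainland.
5. reactor-core A, reactor-core B, and reactor-core C cross → the island.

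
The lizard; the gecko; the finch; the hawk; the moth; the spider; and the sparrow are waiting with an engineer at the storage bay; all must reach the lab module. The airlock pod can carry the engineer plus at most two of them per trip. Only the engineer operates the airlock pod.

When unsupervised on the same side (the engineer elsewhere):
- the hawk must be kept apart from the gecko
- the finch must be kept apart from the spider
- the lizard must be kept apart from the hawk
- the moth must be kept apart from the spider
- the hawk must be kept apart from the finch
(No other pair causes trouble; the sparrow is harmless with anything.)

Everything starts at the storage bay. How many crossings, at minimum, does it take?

9

Counting alone: the engineer can take at most 2 across per trip to the lab module, so moving all 7 needs at least 4 loaded trips out, with a return between consecutive ones — at least 7 crossings.
The safety rule pushes this higher. Following every safe sequence of crossings, the most of the 7 that can be at the lab module as the airlock pod arrives there on crossing 7 is 6 — never all 7.
So no plan with fewer than 9 crossings exists, and this one achieves 9:
1. Engineer goes to the lab module with the hawk and the spider.
2. Engineer goes back to the storage bay alone.
3. Engineer goes to the lab module with the lizard.
4. Engineer goes back to the storage bay with the hawk.
5. Engineer goes to the lab module with the finch and the gecko.
6. Engineer goes back to the storage bay with the spider.
7. Engineer goes to the lab module with the moth and the sparrow.
8. Engineer goes back to the storage bay alone.
9. Engineer goes to the lab module with the hawk and the spider.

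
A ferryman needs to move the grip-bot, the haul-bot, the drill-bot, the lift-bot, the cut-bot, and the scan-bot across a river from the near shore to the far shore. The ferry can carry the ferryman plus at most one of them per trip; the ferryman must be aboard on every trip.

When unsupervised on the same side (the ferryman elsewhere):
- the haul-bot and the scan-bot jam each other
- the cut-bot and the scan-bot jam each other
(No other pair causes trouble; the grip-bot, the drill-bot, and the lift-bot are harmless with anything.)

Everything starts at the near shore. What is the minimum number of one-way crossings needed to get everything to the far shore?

Counting alone: the ferryman can take at most 1 across per trip to the far shore, so moving all 6 needs at least 6 loaded trips out, with a return between consecutive ones — at least 11 crossings.
The safety rule pushes this higher. Following every safe sequence of crossings, the most of the 6 that can be at the far shore as the ferry arrives there on crossing 11 is 5 — never all 6.
So no plan with fewer than 13 crossings exists, and this one achieves 13:
1. Ferryman goes to the far shore with the scan-bot.  [the near shore: the cut-bot, the drill-bot, the grip-bot, the haul-bot, the lift-bot | the far shore: the scan-bot]
2. Ferryman goes back to the near shore alone.  [the near shore: the cut-bot, the drill-bot, the grip-bot, the haul-bot, the lift-bot | the far shore: the scan-bot]
3. Ferryman goes to the far shore with the grip-bot.  [the near shore: the cut-bot, the drill-bot, the haul-bot, the lift-bot | the far shore: the grip-bot, the scan-bot]
4. Ferryman goes back to the near shore alone.  [the near shore: the cut-bot, the drill-bot, the haul-bot, the lift-bot | the far shore: the grip-bot, the scan-bot]
5. Ferryman goes to the far shore with the haul-bot.  [the near shore: the cut-bot, the drill-bot, the lift-bot | the far shore: the grip-bot, the haul-bot, the scan-bot]
6. Ferryman goes back to the near shore with the scan-bot.  [the near shore: the cut-bot, the drill-bot, the lift-bot, the scan-bot | the far shore: the grip-bot, the haul-bot]
7. Ferryman goes to the far shore with the cut-bot.  [the near shore: the drill-bot, the lift-bot, the scan-bot | the far shore: the cut-bot, the grip-bot, the haul-bot]
8. Ferryman goes back to the near shore alone.  [the near shore: the drill-bot, the lift-bot, the scan-bot | the far shore: the cut-bot, the grip-bot, the haul-bot]
9. Ferryman goes to the far shore with the drill-bot.  [the near shore: the lift-bot, the scan-bot | the far shore: the cut-bot, the drill-bot, the grip-bot, the haul-bot]
10. Ferryman goes back to the near shore alone.  [the near shore: the lift-bot, the scan-bot | the far shore: the cut-bot, the drill-bot, the grip-bot, the haul-bot]
11. Ferryman goes to the far shore with the lift-bot.  [the near shore: the scan-bot | the far shore: the cut-bot, the drill-bot, the grip-bot, the haul-bot, the lift-bot]
12. Ferryman goes back to the near shore alone.  [the near shore: the scan-bot | the far shore: the cut-bot, the drill-bot, the grip-bot, the haul-bot, the lift-bot]
13. Ferryman goes to the far shore with the scan-bot.  [the near shore: — | the far shore: the cut-bot, the drill-bot, the grip-bot, the haul-bot, the lift-bot, the scan-bot]

13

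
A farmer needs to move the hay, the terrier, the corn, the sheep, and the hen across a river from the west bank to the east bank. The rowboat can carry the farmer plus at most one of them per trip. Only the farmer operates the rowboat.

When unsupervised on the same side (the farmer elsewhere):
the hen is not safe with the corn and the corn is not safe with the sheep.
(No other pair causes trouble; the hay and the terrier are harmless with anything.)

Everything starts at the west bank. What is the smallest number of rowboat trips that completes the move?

Counting alone: the farmer can take at most 1 across per trip to the east bank, so moving all 5 needs at least 5 loaded trips out, with a return between consecutive ones — at least 9 crossings.
The safety rule pushes this higher. Following every safe sequence of crossings, the most of the 5 that can be at the east bank as the rowboat arrives there on crossing 9 is 4 — never all 5.
So no plan with fewer than 11 crossings exists, and this one achieves 11:
1. Farmer goes to the east bank with the corn.  [the west bank: the hay, the hen, the sheep, the terrier | the east bank: the corn]
2. Farmer goes back to the west bank alone.  [the west bank: the hay, the hen, the sheep, the terrier | the east bank: the corn]
3. Farmer goes to the east bank with the hay.  [the west bank: the hen, the sheep, the terrier | the east bank: the corn, the hay]
4. Farmer goes back to the west bank alone.  [the west bank: the hen, the sheep, the terrier | the east bank: the corn, the hay]
5. Farmer goes to the east bank with the terrier.  [the west bank: the hen, the sheep | the east bank: the corn, the hay, the terrier]
6. Farmer goes back to the west bank alone.  [the west bank: the hen, the sheep | the east bank: the corn, the hay, the terrier]
7. Farmer goes to the east bank with the sheep.  [the west bank: the hen | the east bank: the corn, the hay, the sheep, the terrier]
8. Farmer goes back to the west bank with the corn.  [the west bank: the corn, the hen | the east bank: the hay, the sheep, the terrier]
9. Farmer goes to the east bank with the hen.  [the west bank: the corn | the east bank: the hay, the hen, the sheep, the terrier]
10. Farmer goes back to the west bank alone.  [the west bank: the corn | the east bank: the hay, the hen, the sheep, the terrier]
11. Farmer goes to the east bank with the corn.  [the west bank: — | the east bank: the corn, the hay, the hen, the sheep, the terrier]

11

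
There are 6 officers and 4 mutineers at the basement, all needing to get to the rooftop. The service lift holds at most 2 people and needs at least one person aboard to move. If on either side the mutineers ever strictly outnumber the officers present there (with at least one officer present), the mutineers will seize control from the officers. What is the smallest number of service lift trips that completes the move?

17

Counting alone: each trip to the rooftop takes at most 2 across and each return brings at least 1 back, so after t trips out (and t−1 returns) at most 2t − (t−1) of the 10 are across; that first reaches 10 at t = 9, so at least 17 crossings are needed.
The plan below uses exactly 17 crossings, so it is optimal:
1. 2 mutineers → the rooftop.  (the basement: 6O 2M; the rooftop: 0O 2M)
2. 1 mutineer ← the basement.  (the basement: 6O 3M; the rooftop: 0O 1M)
3. 2 mutineers → the rooftop.  (the basement: 6O 1M; the rooftop: 0O 3M)
4. 1 mutineer ← the basement.  (the basement: 6O 2M; the rooftop: 0O 2M)
5. 2 officers → the rooftop.  (the basement: 4O 2M; the rooftop: 2O 2M)
6. 1 mutineer ← the basement.  (the basement: 4O 3M; the rooftop: 2O 1M)
7. 1 officer and 1 mutineer → the rooftop.  (the basement: 3O 2M; the rooftop: 3O 2M)
8. 1 mutineer ← the basement.  (the basement: 3O 3M; the rooftop: 3O 1M)
9. 2 mutineers → the rooftop.  (the basement: 3O 1M; the rooftop: 3O 3M)
10. 1 mutineer ← the basement.  (the basement: 3O 2M; the rooftop: 3O 2M)
11. 1 officer and 1 mutineer → the rooftop.  (the basement: 2O 1M; the rooftop: 4O 3M)
12. 1 mutineer ← the basement.  (the basement: 2O 2M; the rooftop: 4O 2M)
13. 2 mutineers → the rooftop.  (the basement: 2O 0M; the rooftop: 4O 4M)
14. 1 mutineer ← the basement.  (the basement: 2O 1M; the rooftop: 4O 3M)
15. 1 officer and 1 mutineer → the rooftop.  (the basement: 1O 0M; the rooftop: 5O 4M)
16. 1 mutineer ← the basement.  (the basement: 1O 1M; the rooftop: 5O 3M)
17. 1 officer and 1 mutineer → the rooftop.  (the basement: 0O 0M; the rooftop: 6O 4M)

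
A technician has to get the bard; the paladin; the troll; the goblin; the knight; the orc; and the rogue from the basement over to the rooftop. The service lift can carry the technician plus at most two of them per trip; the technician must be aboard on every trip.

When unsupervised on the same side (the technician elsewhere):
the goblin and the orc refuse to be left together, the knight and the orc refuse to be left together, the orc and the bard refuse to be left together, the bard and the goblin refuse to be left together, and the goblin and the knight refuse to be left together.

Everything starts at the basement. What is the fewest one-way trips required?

11

Counting alone: the technician can take at most 2 across per trip to the rooftop, so moving all 7 needs at least 4 loaded trips out, with a return between consecutive ones — at least 7 crossings.
The safety rule pushes this higher. Following every safe sequence of crossings, the most of the 7 that can be at the rooftop as the service lift arrives there on crossings 7, 9 is 5, 6 respectively — never all 7.
So no plan with fewer than 11 crossings exists, and this one achieves 11:
1. Technician goes to the rooftop with the goblin and the orc.  [the basement: the bard, the knight, the paladin, the rogue, the troll | the rooftop: the goblin, the orc]
2. Technician goes back to the basement with the goblin.  [the basement: the bard, the goblin, the knight, the paladin, the rogue, the troll | the rooftop: the orc]
3. Technician goes to the rooftop with the bard and the knight.  [the basement: the goblin, the paladin, the rogue, the troll | the rooftop: the bard, the knight, the orc]
4. Technician goes back to the basement with the orc.  [the basement: the goblin, the orc, the paladin, the rogue, the troll | the rooftop: the bard, the knight]
5. Technician goes to the rooftop with the goblin and the paladin.  [the basement: the orc, the rogue, the troll | the rooftop: the bard, the goblin, the knight, the paladin]
6. Technician goes back to the basement with the goblin.  [the basement: the goblin, the orc, the rogue, the troll | the rooftop: the bard, the knight, the paladin]
7. Technician goes to the rooftop with the goblin and the troll.  [the basement: the orc, the rogue | the rooftop: the bard, the goblin, the knight, the paladin, the troll]
8. Technician goes back to the basement with the goblin.  [the basement: the goblin, the orc, the rogue | the rooftop: the bard, the knight, the paladin, the troll]
9. Technician goes to the rooftop with the goblin and the rogue.  [the basement: the orc | the rooftop: the bard, the goblin, the knight, the paladin, the rogue, the troll]
10. Technician goes back to the basement with the goblin.  [the basement: the goblin, the orc | the rooftop: the bard, the knight, the paladin, the rogue, the troll]
11. Technician goes to the rooftop with the goblin and the orc.  [the basement: — | the rooftop: the bard, the goblin, the knight, the orc, the paladin, the rogue, the troll]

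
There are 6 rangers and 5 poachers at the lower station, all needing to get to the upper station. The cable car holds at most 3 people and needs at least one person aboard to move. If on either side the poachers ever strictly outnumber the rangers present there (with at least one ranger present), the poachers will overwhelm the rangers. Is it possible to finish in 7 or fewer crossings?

No

Counting alone: each trip to the upper station takes at most 3 across and each return brings at least 1 back, so after t trips out (and t−1 returns) at most 3t − (t−1) of the 11 are across; that first reaches 11 at t = 5, so at least 9 crossings are needed.
Since 7 < 9, 7 crossings cannot be enough. (The shortest complete plan in fact takes 9:)
1. 3 poachers → the upper station.  (the lower station: 6R 2P; the upper station: 0R 3P)
2. 1 poacher ← the lower station.  (the lower station: 6R 3P; the upper station: 0R 2P)
3. 3 rangers → the upper station.  (the lower station: 3R 3P; the upper station: 3R 2P)
4. 1 ranger ← the lower station.  (the lower station: 4R 3P; the upper station: 2R 2P)
5. 2 rangers and 1 poacher → the upper station.  (the lower station: 2R 2P; the upper station: 4R 3P)
6. 1 ranger ← the lower station.  (the lower station: 3R 2P; the upper station: 3R 3P)
7. 2 rangers and 1 poacher → the upper station.  (the lower station: 1R 1P; the upper station: 5R 4P)
8. 1 ranger ← the lower station.  (the lower station: 2R 1P; the upper station: 4R 4P)
9. 2 rangers and 1 poacher → the upper station.  (the lower station: 0R 0P; the upper station: 6R 5P)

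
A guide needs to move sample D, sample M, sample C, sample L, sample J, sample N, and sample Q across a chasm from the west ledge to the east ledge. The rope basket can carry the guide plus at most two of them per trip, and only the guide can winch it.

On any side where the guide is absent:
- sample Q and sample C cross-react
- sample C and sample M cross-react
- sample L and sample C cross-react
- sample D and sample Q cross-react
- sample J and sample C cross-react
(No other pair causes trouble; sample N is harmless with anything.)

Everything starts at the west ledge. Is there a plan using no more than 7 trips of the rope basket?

No

Counting alone: the guide can take at most 2 across per trip to the east ledge, so moving all 7 needs at least 4 loaded trips out, with a return between consecutive ones — at least 7 crossings.
The safety rule pushes this higher. Following every safe sequence of crossings, the most of the 7 that can be at the east ledge as the rope basket arrives there on crossing 7 is 6 — never all 7.
So the move cannot be finished within 7 crossings. (The shortest complete plan takes 9:)
1. Guide goes to the east ledge with sample C and sample D.  [the west ledge: sample J, sample L, sample M, sample N, sample Q | the east ledge: sample C, sample D]
2. Guide goes back to the west ledge alone.  [the west ledge: sample J, sample L, sample M, sample N, sample Q | the east ledge: sample C, sample D]
3. Guide goes to the east ledge with sample N.  [the west ledge: sample J, sample L, sample M, sample Q | the east ledge: sample C, sample D, sample N]
4. Guide goes back to the west ledge alone.  [the west ledge: sample J, sample L, sample M, sample Q | the east ledge: sample C, sample D, sample N]
5. Guide goes to the east ledge with sample L and sample M.  [the west ledge: sample J, sample Q | the east ledge: sample C, sample D, sample L, sample M, sample N]
6. Guide goes back to the west ledge with sample C.  [the west ledge: sample C, sample J, sample Q | the east ledge: sample D, sample L, sample M, sample N]
7. Guide goes to the east ledge with sample C and sample J.  [the west ledge: sample Q | the east ledge: sample C, sample D, sample J, sample L, sample M, sample N]
8. Guide goes back to the west ledge with sample C.  [the west ledge: sample C, sample Q | the east ledge: sample D, sample J, sample L, sample M, sample N]
9. Guide goes to the east ledge with sample C and sample Q.  [the west ledge: — | the east ledge: sample C, sample D, sample J, sample L, sample M, sample N, sample Q]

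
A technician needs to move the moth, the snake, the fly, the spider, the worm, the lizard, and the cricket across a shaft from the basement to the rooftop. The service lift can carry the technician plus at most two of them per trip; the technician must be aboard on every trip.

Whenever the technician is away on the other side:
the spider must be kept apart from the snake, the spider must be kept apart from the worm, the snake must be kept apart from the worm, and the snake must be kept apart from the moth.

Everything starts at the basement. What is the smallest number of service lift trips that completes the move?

11

Counting alone: the technician can take at most 2 across per trip to the rooftop, so moving all 7 needs at least 4 loaded trips out, with a return between consecutive ones — at least 7 crossings.
The safety rule pushes this higher. Following every safe sequence of crossings, the most of the 7 that can be at the rooftop as the service lift arrives there on crossings 7, 9 is 5, 6 respectively — never all 7.
So no plan with fewer than 11 crossings exists, and this one achieves 11:
1. Technician goes to the rooftop with the snake and the spider.  [the basement: the cricket, the fly, the lizard, the moth, the worm | the rooftop: the snake, the spider]
2. Technician goes back to the basement with the snake.  [the basement: the cricket, the fly, the lizard, the moth, the snake, the worm | the rooftop: the spider]
3. Technician goes to the rooftop with the moth and the snake.  [the basement: the cricket, the fly, the lizard, the worm | the rooftop: the moth, the snake, the spider]
4. Technician goes back to the basement with the snake.  [the basement: the cricket, the fly, the lizard, the snake, the worm | the rooftop: the moth, the spider]
5. Technician goes to the rooftop with the fly and the snake.  [the basement: the cricket, the lizard, the worm | the rooftop: the fly, the moth, the snake, the spider]
6. Technician goes back to the basement with the snake.  [the basement: the cricket, the lizard, the snake, the worm | the rooftop: the fly, the moth, the spider]
7. Technician goes to the rooftop with the lizard and the snake.  [the basement: the cricket, the worm | the rooftop: the fly, the lizard, the moth, the snake, the spider]
8. Technician goes back to the basement with the snake.  [the basement: the cricket, the snake, the worm | the rooftop: the fly, the lizard, the moth, the spider]
9. Technician goes to the rooftop with the cricket and the snake.  [the basement: the worm | the rooftop: the cricket, the fly, the lizard, the moth, the snake, the spider]
10. Technician goes back to the basement with the snake.  [the basement: the snake, the worm | the rooftop: the cricket, the fly, the lizard, the moth, the spider]
11. Technician goes to the rooftop with the snake and the worm.  [the basement: — | the rooftop: the cricket, the fly, the lizard, the moth, the snake, the spider, the worm]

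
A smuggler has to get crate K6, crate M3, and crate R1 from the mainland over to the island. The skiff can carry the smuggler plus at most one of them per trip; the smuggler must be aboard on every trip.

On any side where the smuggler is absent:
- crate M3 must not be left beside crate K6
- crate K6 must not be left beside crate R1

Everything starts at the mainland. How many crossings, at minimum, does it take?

7

Counting alone: the smuggler can take at most 1 across per trip to the island, so moving all 3 needs at least 3 loaded trips out, with a return between consecutive ones — at least 5 crossings.
The safety rule pushes this higher. Following every safe sequence of crossings, the most of the 3 that can be at the island as the skiff arrives there on crossing 5 is 2 — never all 3.
So no plan with fewer than 7 crossings exists, and this one achieves 7:
1. Smuggler goes to the island with crate K6.  [the mainland: crate M3, crate R1 | the island: crate K6]
2. Smuggler goes back to the mainland alone.  [the mainland: crate M3, crate R1 | the island: crate K6]
3. Smuggler goes to the island with crate M3.  [the mainland: crate R1 | the island: crate K6, crate M3]
4. Smuggler goes back to the mainland with crate K6.  [the mainland: crate K6, crate R1 | the island: crate M3]
5. Smuggler goes to the island with crate R1.  [the mainland: crate K6 | the island: crate M3, crate R1]
6. Smuggler goes back to the mainland alone.  [the mainland: crate K6 | the island: crate M3, crate R1]
7. Smuggler goes to the island with crate K6.  [the mainland: — | the island: crate K6, crate M3, crate R1]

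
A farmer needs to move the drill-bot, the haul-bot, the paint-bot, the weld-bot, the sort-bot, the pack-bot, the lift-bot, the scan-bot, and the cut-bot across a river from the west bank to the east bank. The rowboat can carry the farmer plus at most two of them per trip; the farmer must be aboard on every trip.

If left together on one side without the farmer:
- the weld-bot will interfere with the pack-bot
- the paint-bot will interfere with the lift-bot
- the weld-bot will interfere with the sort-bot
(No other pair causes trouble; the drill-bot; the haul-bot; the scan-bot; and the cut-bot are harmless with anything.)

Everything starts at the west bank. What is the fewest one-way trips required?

Counting alone: the farmer can take at most 2 across per trip to the east bank, so moving all 9 needs at least 5 loaded trips out, with a return between consecutive ones — at least 9 crossings.
The plan below uses exactly 9 crossings, so it is optimal:
1. Farmer goes to the east bank with the paint-bot and the weld-bot.
2. Farmer goes back to the west bank alone.
3. Farmer goes to the east bank with the drill-bot and the haul-bot.
4. Farmer goes back to the west bank alone.
5. Farmer goes to the east bank with the pack-bot and the sort-bot.
6. Farmer goes back to the west bank with the weld-bot.
7. Farmer goes to the east bank with the cut-bot and the scan-bot.
8. Farmer goes back to the west bank alone.
9. Farmer goes to the east bank with the lift-bot and the weld-bot.

9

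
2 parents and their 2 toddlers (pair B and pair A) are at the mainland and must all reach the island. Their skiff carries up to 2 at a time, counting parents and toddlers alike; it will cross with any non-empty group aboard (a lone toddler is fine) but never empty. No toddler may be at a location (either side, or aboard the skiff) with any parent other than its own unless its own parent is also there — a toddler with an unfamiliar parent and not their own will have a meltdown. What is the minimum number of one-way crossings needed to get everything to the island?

5

Counting alone: each trip to the island takes at most 2 across and each return brings at least 1 back, so after t trips out (and t−1 returns) at most 2t − (t−1) of the 4 are across; that first reaches 4 at t = 3, so at least 5 crossings are needed.
The plan below uses exactly 5 crossings, so it is optimal:
1. parent B and toddler B cross → the island.
2. parent B crosses ← the mainland.
3. parent A and parent B cross → the island.
4. parent A crosses ← the mainland.
5. parent A and toddler A cross → the island.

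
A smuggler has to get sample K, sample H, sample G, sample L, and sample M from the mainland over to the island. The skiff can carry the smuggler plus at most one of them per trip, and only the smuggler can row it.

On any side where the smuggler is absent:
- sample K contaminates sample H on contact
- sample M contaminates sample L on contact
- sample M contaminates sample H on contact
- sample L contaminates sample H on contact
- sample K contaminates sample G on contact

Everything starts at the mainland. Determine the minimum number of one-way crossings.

impossible

Whatever the first load, the items left behind include a forbidden pair without the smuggler. No opening move is safe, so no plan exists.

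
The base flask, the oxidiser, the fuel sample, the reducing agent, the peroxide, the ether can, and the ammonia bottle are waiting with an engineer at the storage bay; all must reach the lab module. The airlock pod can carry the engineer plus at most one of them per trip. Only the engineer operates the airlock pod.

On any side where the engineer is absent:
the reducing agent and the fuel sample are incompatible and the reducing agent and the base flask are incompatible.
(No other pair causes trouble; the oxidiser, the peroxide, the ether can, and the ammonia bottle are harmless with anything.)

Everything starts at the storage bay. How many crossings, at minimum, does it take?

15

Counting alone: the engineer can take at most 1 across per trip to the lab module, so moving all 7 needs at least 7 loaded trips out, with a return between consecutive ones — at least 13 crossings.
The safety rule pushes this higher. Following every safe sequence of crossings, the most of the 7 that can be at the lab module as the airlock pod arrives there on crossing 13 is 6 — never all 7.
So no plan with fewer than 15 crossings exists, and this one achieves 15:
1. Engineer goes to the lab module with the reducing agent.
2. Engineer goes back to the storage bay alone.
3. Engineer goes to the lab module with the base flask.
4. Engineer goes back to the storage bay with the reducing agent.
5. Engineer goes to the lab module with the fuel sample.
6. Engineer goes back to the storage bay alone.
7. Engineer goes to the lab module with the oxidiser.
8. Engineer goes back to the storage bay alone.
9. Engineer goes to the lab module with the peroxide.
10. Engineer goes back to the storage bay alone.
11. Engineer goes to the lab module with the ether can.
12. Engineer goes back to the storage bay alone.
13. Engineer goes to the lab module with the ammonia bottle.
14. Engineer goes back to the storage bay alone.
15. Engineer goes to the lab module with the reducing agent.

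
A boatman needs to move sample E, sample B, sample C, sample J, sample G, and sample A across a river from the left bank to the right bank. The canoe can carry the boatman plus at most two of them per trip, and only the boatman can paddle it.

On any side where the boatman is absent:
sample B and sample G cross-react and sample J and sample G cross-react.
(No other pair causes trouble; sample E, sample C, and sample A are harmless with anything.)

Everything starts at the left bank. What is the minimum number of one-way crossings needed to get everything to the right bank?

Counting alone: the boatman can take at most 2 across per trip to the right bank, so moving all 6 needs at least 3 loaded trips out, with a return between consecutive ones — at least 5 crossings.
The plan below uses exactly 5 crossings, so it is optimal:
1. Boatman goes to the right bank with sample E and sample G.
2. Boatman goes back to the left bank alone.
3. Boatman goes to the right bank with sample A and sample C.
4. Boatman goes back to the left bank alone.
5. Boatman goes to the right bank with sample B and sample J.

5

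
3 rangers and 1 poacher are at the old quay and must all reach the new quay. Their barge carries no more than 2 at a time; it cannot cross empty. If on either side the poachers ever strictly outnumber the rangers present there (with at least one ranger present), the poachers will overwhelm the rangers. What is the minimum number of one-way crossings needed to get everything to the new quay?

5

Counting alone: each trip to the new quay takes at most 2 across and each return brings at least 1 back, so after t trips out (and t−1 returns) at most 2t − (t−1) of the 4 are across; that first reaches 4 at t = 3, so at least 5 crossings are needed.
The plan below uses exactly 5 crossings, so it is optimal:
1. 1 ranger and 1 poacher → the new quay.  (the old quay: 2R 0P; the new quay: 1R 1P)
2. 1 poacher ← the old quay.  (the old quay: 2R 1P; the new quay: 1R 0P)
3. 1 ranger and 1 poacher → the new quay.  (the old quay: 1R 0P; the new quay: 2R 1P)
4. 1 poacher ← the old quay.  (the old quay: 1R 1P; the new quay: 2R 0P)
5. 1 ranger and 1 poacher → the new quay.  (the old quay: 0R 0P; the new quay: 3R 1P)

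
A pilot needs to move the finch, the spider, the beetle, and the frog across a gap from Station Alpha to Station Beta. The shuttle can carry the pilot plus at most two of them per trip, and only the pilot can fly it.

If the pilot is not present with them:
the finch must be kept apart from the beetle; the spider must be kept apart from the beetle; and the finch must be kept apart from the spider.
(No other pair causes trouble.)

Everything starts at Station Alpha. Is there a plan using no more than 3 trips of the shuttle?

Counting alone: the pilot can take at most 2 across per trip to Station Beta, so moving all 4 needs at least 2 loaded trips out, with a return between consecutive ones — at least 3 crossings.
The safety rule pushes this higher. Following every safe sequence of crossings, the most of the 4 that can be at Station Beta as the shuttle arrives there on crossing 3 is 3 — never all 4.
So the move cannot be finished within 3 crossings. (The shortest complete plan takes 5:)
1. Pilot goes to Station Beta with the finch and the spider.  [Station Alpha: the beetle, the frog | Station Beta: the finch, the spider]
2. Pilot goes back to Station Alpha with the finch.  [Station Alpha: the beetle, the finch, the frog | Station Beta: the spider]
3. Pilot goes to Station Beta with the finch and the frog.  [Station Alpha: the beetle | Station Beta: the finch, the frog, the spider]
4. Pilot goes back to Station Alpha with the finch.  [Station Alpha: the beetle, the finch | Station Beta: the frog, the spider]
5. Pilot goes to Station Beta with the beetle and the finch.  [Station Alpha: — | Station Beta: the beetle, the finch, the frog, the spider]

No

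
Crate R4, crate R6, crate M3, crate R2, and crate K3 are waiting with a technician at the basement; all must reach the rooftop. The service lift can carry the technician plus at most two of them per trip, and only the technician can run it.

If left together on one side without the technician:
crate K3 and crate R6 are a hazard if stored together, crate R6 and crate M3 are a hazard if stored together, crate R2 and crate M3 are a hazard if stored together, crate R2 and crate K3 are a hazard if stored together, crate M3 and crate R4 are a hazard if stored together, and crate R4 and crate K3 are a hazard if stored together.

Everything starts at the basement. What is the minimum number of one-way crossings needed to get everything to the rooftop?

Counting alone: the technician can take at most 2 across per trip to the rooftop, so moving all 5 needs at least 3 loaded trips out, with a return between consecutive ones — at least 5 crossings.
The safety rule pushes this higher. Following every safe sequence of crossings, the most of the 5 that can be at the rooftop as the service lift arrives there on crossing 5 is 4 — never all 5.
So no plan with fewer than 7 crossings exists, and this one achieves 7:
1. Technician goes to the rooftop with crate K3 and crate M3.
2. Technician goes back to the basement alone.
3. Technician goes to the rooftop with crate R4.
4. Technician goes back to the basement with crate K3 and crate M3.
5. Technician goes to the rooftop with crate R2 and crate R6.
6. Technician goes back to the basement alone.
7. Technician goes to the rooftop with crate K3 and crate M3.

7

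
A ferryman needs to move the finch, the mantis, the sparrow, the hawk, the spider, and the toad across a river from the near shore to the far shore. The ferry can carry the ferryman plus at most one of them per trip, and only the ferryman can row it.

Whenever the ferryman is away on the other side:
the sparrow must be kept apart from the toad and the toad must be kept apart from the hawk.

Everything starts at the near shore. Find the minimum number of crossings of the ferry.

Counting alone: the ferryman can take at most 1 across per trip to the far shore, so moving all 6 needs at least 6 loaded trips out, with a return between consecutive ones — at least 11 crossings.
The safety rule pushes this higher. Following every safe sequence of crossings, the most of the 6 that can be at the far shore as the ferry arrives there on crossing 11 is 5 — never all 6.
So no plan with fewer than 13 crossings exists, and this one achieves 13:
1. Ferryman goes to the far shore with the toad.  [the near shore: the finch, the hawk, the mantis, the sparrow, the spider | the far shore: the toad]
2. Ferryman goes back to the near shore alone.  [the near shore: the finch, the hawk, the mantis, the sparrow, the spider | the far shore: the toad]
3. Ferryman goes to the far shore with the finch.  [the near shore: the hawk, the mantis, the sparrow, the spider | the far shore: the finch, the toad]
4. Ferryman goes back to the near shore alone.  [the near shore: the hawk, the mantis, the sparrow, the spider | the far shore: the finch, the toad]
5. Ferryman goes to the far shore with the mantis.  [the near shore: the hawk, the sparrow, the spider | the far shore: the finch, the mantis, the toad]
6. Ferryman goes back to the near shore alone.  [the near shore: the hawk, the sparrow, the spider | the far shore: the finch, the mantis, the toad]
7. Ferryman goes to the far shore with the sparrow.  [the near shore: the hawk, the spider | the far shore: the finch, the mantis, the sparrow, the toad]
8. Ferryman goes back to the near shore with the toad.  [the near shore: the hawk, the spider, the toad | the far shore: the finch, the mantis, the sparrow]
9. Ferryman goes to the far shore with the hawk.  [the near shore: the spider, the toad | the far shore: the finch, the hawk, the mantis, the sparrow]
10. Ferryman goes back to the near shore alone.  [the near shore: the spider, the toad | the far shore: the finch, the hawk, the mantis, the sparrow]
11. Ferryman goes to the far shore with the spider.  [the near shore: the toad | the far shore: the finch, the hawk, the mantis, the sparrow, the spider]
12. Ferryman goes back to the near shore alone.  [the near shore: the toad | the far shore: the finch, the hawk, the mantis, the sparrow, the spider]
13. Ferryman goes to the far shore with the toad.  [the near shore: — | the far shore: the finch, the hawk, the mantis, the sparrow, the spider, the toad]

13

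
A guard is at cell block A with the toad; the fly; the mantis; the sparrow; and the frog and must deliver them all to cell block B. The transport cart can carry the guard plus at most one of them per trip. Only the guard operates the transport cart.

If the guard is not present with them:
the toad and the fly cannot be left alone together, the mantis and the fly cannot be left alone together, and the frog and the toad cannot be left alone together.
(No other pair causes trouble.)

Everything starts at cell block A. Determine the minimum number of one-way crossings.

Whatever the first load, the items left behind include a forbidden pair without the guard. No opening move is safe, so no plan exists.

impossible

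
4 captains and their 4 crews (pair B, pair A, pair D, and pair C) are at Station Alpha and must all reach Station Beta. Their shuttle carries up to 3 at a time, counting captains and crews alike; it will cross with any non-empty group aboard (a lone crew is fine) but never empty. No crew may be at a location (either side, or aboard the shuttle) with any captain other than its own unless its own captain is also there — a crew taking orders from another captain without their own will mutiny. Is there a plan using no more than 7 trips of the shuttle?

Counting alone: each trip to Station Beta takes at most 3 across and each return brings at least 1 back, so after t trips out (and t−1 returns) at most 3t − (t−1) of the 8 are across; that first reaches 8 at t = 4, so at least 7 crossings are needed.
The safety rule pushes this higher. Following every safe sequence of crossings, the most of the 8 that can be at Station Beta as the shuttle arrives there on crossing 7 is 7 — never all 8.
So the move cannot be finished within 7 crossings. (The shortest complete plan takes 9:)
1. captain B and crew B cross → Station Beta.
2. captain B crosses ← Station Alpha.
3. captain A, captain B, and crew A cross → Station Beta.
4. captain B and crew B cross ← Station Alpha.
5. captain B, captain C, and captain D cross → Station Beta.
6. crew A crosses ← Station Alpha.
7. crew A and crew B cross → Station Beta.
8. crew B crosses ← Station Alpha.
9. crew B, crew C, and crew D cross → Station Beta.

No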